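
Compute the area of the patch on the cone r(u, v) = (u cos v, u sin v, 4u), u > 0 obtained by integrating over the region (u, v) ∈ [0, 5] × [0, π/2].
Area = 25*sqrt(17)*pi/4

Area = ∫∫ √(EG − F²) du dv with √(EG − F²) = sqrt(17)*Abs(u). Integrating over [0, 5] × [0, π/2] gives 25*sqrt(17)*pi/4.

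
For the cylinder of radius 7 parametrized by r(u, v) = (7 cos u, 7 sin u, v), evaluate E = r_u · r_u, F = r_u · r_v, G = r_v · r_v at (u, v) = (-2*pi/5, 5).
E = 49;  F = 0;  G = 1

Partials: r_u = (-7*sin(u), 7*cos(u), 0), r_v = (0, 0, 1). As functions of (u, v):
  E = r_u · r_u = 49,
  F = r_u · r_v = 0,
  G = r_v · r_v = 1.
Evaluating at (u, v) = (-2*pi/5, 5): E = 49, F = 0, G = 1.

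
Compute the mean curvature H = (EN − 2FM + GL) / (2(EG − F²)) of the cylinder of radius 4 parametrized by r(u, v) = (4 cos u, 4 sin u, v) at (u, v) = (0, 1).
H = -1/8

With E = 16, F = 0, G = 1, L = -4, M = 0, N = 0, assemble
  H = (EN − 2FM + GL) / (2(EG − F²)) = -1/8.
At (u, v) = (0, 1): H = -1/8.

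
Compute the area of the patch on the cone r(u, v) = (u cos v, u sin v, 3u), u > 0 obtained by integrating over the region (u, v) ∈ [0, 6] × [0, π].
Area = 18*sqrt(10)*pi

Area = ∫∫ √(EG − F²) du dv with √(EG − F²) = sqrt(10)*Abs(u). Integrating over [0, 6] × [0, π] gives 18*sqrt(10)*pi.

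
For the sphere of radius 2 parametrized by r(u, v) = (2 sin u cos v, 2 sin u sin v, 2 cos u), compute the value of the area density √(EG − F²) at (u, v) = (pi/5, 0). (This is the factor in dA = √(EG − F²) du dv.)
√(EG − F²)|_{(pi/5, 0)} = sqrt(10 - 2*sqrt(5))

E = 4, F = 0, G = 4*sin(u)^2, so EG − F² = 16*sin(u)^2. Taking the positive square root: √(EG − F²) = 4*Abs(sin(u)). At (u, v) = (pi/5, 0): sqrt(10 - 2*sqrt(5)).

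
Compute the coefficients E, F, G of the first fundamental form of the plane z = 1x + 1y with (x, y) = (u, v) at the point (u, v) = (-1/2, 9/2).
E = 2;  F = 1;  G = 2

Partials: r_u = (1, 0, 1), r_v = (0, 1, 1). As functions of (u, v):
  E = r_u · r_u = 2,
  F = r_u · r_v = 1,
  G = r_v · r_v = 2.
Evaluating at (u, v) = (-1/2, 9/2): E = 2, F = 1, G = 2.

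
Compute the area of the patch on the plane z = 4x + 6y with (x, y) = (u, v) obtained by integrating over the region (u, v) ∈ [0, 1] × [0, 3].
Area = 3*sqrt(53)

Area = ∫∫ √(EG − F²) du dv with √(EG − F²) = sqrt(53). Integrating over [0, 1] × [0, 3] gives 3*sqrt(53).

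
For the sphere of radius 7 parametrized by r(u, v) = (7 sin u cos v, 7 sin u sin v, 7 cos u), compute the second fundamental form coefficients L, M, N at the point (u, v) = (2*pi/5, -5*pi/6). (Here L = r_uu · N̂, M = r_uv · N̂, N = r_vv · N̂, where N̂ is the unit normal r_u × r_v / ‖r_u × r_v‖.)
L = -7;  M = 0;  N = -35/8 - 7*sqrt(5)/8

Compute the unit normal N̂(u, v) = (sin(u)^2*cos(v)/Abs(sin(u)), sin(u)^2*sin(v)/Abs(sin(u)), sin(2*u)/(2*Abs(sin(u)))), and the second partials r_uu, r_uv, r_vv. Take dot products:
  L(u, v) = r_uu · N̂ = -7*sin(u)/Abs(sin(u)),
  M(u, v) = r_uv · N̂ = 0,
  N(u, v) = r_vv · N̂ = -7*sin(u)^3/Abs(sin(u)).
Evaluating at (u, v) = (2*pi/5, -5*pi/6):
  L = -7, M = 0, N = -35/8 - 7*sqrt(5)/8.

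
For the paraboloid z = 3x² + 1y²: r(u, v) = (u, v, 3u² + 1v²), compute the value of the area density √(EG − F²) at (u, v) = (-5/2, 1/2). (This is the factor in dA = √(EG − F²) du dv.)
√(EG − F²)|_{(-5/2, 1/2)} = sqrt(227)

E = 36*u^2 + 1, F = 12*u*v, G = 4*v^2 + 1, so EG − F² = 36*u^2 + 4*v^2 + 1. Taking the positive square root: √(EG − F²) = sqrt(36*u^2 + 4*v^2 + 1). At (u, v) = (-5/2, 1/2): sqrt(227).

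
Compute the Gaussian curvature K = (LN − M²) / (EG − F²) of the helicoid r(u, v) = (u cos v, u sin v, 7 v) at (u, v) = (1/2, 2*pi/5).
K = -784/38809

Coefficients of the first fundamental form: E = 1, F = 0, G = u^2 + 49.
Coefficients of the second fundamental form: L = 0, M = -7/sqrt(u^2 + 49), N = 0.
Assemble K = (LN − M²)/(EG − F²) = -49/(u^2 + 49)^2. At (u, v) = (1/2, 2*pi/5): K = -784/38809.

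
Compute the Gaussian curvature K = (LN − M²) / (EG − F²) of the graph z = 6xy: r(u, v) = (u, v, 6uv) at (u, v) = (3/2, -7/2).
K = -36/273529

Coefficients of the first fundamental form: E = 36*v^2 + 1, F = 36*u*v, G = 36*u^2 + 1.
Coefficients of the second fundamental form: L = 0, M = 6/sqrt(36*u^2 + 36*v^2 + 1), N = 0.
Assemble K = (LN − M²)/(EG − F²) = -36/(1296*u^4 + 2592*u^2*v^2 + 72*u^2 + 1296*v^4 + 72*v^2 + 1). At (u, v) = (3/2, -7/2): K = -36/273529.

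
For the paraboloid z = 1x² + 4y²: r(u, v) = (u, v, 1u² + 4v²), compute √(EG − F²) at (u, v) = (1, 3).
√(EG − F²)|_{(1, 3)} = sqrt(581)

E = 4*u^2 + 1, F = 16*u*v, G = 64*v^2 + 1; EG − F² = 4*u^2 + 64*v^2 + 1; √(EG − F²) = sqrt(4*u^2 + 64*v^2 + 1). At the given point: sqrt(581).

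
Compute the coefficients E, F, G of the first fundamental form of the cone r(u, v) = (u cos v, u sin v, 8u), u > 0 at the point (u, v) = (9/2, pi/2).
E = 65;  F = 0;  G = 81/4

Partials: r_u = (cos(v), sin(v), 8), r_v = (-u*sin(v), u*cos(v), 0). As functions of (u, v):
  E = r_u · r_u = 65,
  F = r_u · r_v = 0,
  G = r_v · r_v = u^2.
Evaluating at (u, v) = (9/2, pi/2): E = 65, F = 0, G = 81/4.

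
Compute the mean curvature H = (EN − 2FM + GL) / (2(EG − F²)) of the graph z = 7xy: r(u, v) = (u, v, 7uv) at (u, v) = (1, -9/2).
H = 12348*sqrt(4169)/17380561

With E = 49*v^2 + 1, F = 49*u*v, G = 49*u^2 + 1, L = 0, M = 7/sqrt(49*u^2 + 49*v^2 + 1), N = 0, assemble
  H = (EN − 2FM + GL) / (2(EG − F²)) = -343*u*v/(49*u^2 + 49*v^2 + 1)^(3/2).
At (u, v) = (1, -9/2): H = 12348*sqrt(4169)/17380561.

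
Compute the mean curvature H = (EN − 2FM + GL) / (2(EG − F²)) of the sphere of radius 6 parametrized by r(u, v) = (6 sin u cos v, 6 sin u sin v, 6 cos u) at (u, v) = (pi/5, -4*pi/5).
H = -1/6

With E = 36, F = 0, G = 36*sin(u)^2, L = -6*sin(u)/Abs(sin(u)), M = 0, N = -6*sin(u)^3/Abs(sin(u)), assemble
  H = (EN − 2FM + GL) / (2(EG − F²)) = -sin(u)/(6*Abs(sin(u))).
At (u, v) = (pi/5, -4*pi/5): H = -1/6.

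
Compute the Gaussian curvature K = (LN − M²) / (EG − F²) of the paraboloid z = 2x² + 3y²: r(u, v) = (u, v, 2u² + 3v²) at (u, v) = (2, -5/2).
K = 6/21025

Coefficients of the first fundamental form: E = 16*u^2 + 1, F = 24*u*v, G = 36*v^2 + 1.
Coefficients of the second fundamental form: L = 4/sqrt(16*u^2 + 36*v^2 + 1), M = 0, N = 6/sqrt(16*u^2 + 36*v^2 + 1).
Assemble K = (LN − M²)/(EG − F²) = 24/(256*u^4 + 1152*u^2*v^2 + 32*u^2 + 1296*v^4 + 72*v^2 + 1). At (u, v) = (2, -5/2): K = 6/21025.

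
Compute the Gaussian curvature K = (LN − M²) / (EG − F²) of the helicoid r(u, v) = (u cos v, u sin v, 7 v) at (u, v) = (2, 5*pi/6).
K = -49/2809

Coefficients of the first fundamental form: E = 1, F = 0, G = u^2 + 49.
Coefficients of the second fundamental form: L = 0, M = -7/sqrt(u^2 + 49), N = 0.
Assemble K = (LN − M²)/(EG − F²) = -49/(u^2 + 49)^2. At (u, v) = (2, 5*pi/6): K = -49/2809.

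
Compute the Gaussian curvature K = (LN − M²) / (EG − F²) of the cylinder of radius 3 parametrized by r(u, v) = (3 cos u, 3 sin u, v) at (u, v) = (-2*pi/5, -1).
K = 0

Coefficients of the first fundamental form: E = 9, F = 0, G = 1.
Coefficients of the second fundamental form: L = -3, M = 0, N = 0.
Assemble K = (LN − M²)/(EG − F²) = 0. At (u, v) = (-2*pi/5, -1): K = 0.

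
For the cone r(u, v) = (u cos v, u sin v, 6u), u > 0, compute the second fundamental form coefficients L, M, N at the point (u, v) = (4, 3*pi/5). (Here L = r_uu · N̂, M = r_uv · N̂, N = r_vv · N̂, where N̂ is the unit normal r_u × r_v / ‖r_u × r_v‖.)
L = 0;  M = 0;  N = 24*sqrt(37)/37

Compute the unit normal N̂(u, v) = (-6*sqrt(37)*u*cos(v)/(37*Abs(u)), -6*sqrt(37)*u*sin(v)/(37*Abs(u)), sqrt(37)*u/(37*Abs(u))), and the second partials r_uu, r_uv, r_vv. Take dot products:
  L(u, v) = r_uu · N̂ = 0,
  M(u, v) = r_uv · N̂ = 0,
  N(u, v) = r_vv · N̂ = 6*sqrt(37)*u^2/(37*Abs(u)).
Evaluating at (u, v) = (4, 3*pi/5):
  L = 0, M = 0, N = 24*sqrt(37)/37.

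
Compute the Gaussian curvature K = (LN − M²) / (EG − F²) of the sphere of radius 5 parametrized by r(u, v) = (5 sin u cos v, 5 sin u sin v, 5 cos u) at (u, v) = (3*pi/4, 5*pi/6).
K = 1/25

Coefficients of the first fundamental form: E = 25, F = 0, G = 25*sin(u)^2.
Coefficients of the second fundamental form: L = -5*sin(u)/Abs(sin(u)), M = 0, N = -5*sin(u)^3/Abs(sin(u)).
Assemble K = (LN − M²)/(EG − F²) = 1/25. At (u, v) = (3*pi/4, 5*pi/6): K = 1/25.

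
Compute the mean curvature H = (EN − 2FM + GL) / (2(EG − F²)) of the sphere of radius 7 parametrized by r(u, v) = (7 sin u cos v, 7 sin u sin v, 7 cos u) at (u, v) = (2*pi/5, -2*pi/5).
H = -1/7

With E = 49, F = 0, G = 49*sin(u)^2, L = -7*sin(u)/Abs(sin(u)), M = 0, N = -7*sin(u)^3/Abs(sin(u)), assemble
  H = (EN − 2FM + GL) / (2(EG − F²)) = -sin(u)/(7*Abs(sin(u))).
At (u, v) = (2*pi/5, -2*pi/5): H = -1/7.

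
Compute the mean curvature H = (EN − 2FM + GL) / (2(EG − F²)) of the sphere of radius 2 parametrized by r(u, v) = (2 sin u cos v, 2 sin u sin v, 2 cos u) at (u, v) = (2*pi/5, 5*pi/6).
H = -1/2

With E = 4, F = 0, G = 4*sin(u)^2, L = -2*sin(u)/Abs(sin(u)), M = 0, N = -2*sin(u)^3/Abs(sin(u)), assemble
  H = (EN − 2FM + GL) / (2(EG − F²)) = -sin(u)/(2*Abs(sin(u))).
At (u, v) = (2*pi/5, 5*pi/6): H = -1/2.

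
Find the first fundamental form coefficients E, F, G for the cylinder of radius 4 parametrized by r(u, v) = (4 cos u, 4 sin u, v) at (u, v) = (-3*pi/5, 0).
E = 16;  F = 0;  G = 1

Partials: r_u = (-4*sin(u), 4*cos(u), 0), r_v = (0, 0, 1). As functions of (u, v):
  E = r_u · r_u = 16,
  F = r_u · r_v = 0,
  G = r_v · r_v = 1.
Evaluating at (u, v) = (-3*pi/5, 0): E = 16, F = 0, G = 1.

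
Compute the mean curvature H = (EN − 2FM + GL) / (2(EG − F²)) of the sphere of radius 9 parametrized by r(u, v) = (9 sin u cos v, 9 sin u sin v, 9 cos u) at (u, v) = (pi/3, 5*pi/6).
H = -1/9

With E = 81, F = 0, G = 81*sin(u)^2, L = -9*sin(u)/Abs(sin(u)), M = 0, N = -9*sin(u)^3/Abs(sin(u)), assemble
  H = (EN − 2FM + GL) / (2(EG − F²)) = -sin(u)/(9*Abs(sin(u))).
At (u, v) = (pi/3, 5*pi/6): H = -1/9.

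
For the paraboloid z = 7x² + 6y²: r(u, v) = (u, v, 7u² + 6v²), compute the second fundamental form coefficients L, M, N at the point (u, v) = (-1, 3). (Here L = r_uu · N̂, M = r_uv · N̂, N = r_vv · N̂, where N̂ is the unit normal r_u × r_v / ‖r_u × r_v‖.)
L = 14*sqrt(1493)/1493;  M = 0;  N = 12*sqrt(1493)/1493

Compute the unit normal N̂(u, v) = (-14*u/sqrt(196*u^2 + 144*v^2 + 1), -12*v/sqrt(196*u^2 + 144*v^2 + 1), 1/sqrt(196*u^2 + 144*v^2 + 1)), and the second partials r_uu, r_uv, r_vv. Take dot products:
  L(u, v) = r_uu · N̂ = 14/sqrt(196*u^2 + 144*v^2 + 1),
  M(u, v) = r_uv · N̂ = 0,
  N(u, v) = r_vv · N̂ = 12/sqrt(196*u^2 + 144*v^2 + 1).
Evaluating at (u, v) = (-1, 3):
  L = 14*sqrt(1493)/1493, M = 0, N = 12*sqrt(1493)/1493.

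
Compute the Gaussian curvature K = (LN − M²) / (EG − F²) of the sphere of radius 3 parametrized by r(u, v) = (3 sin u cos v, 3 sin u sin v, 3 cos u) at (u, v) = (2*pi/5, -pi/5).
K = 1/9

Coefficients of the first fundamental form: E = 9, F = 0, G = 9*sin(u)^2.
Coefficients of the second fundamental form: L = -3*sin(u)/Abs(sin(u)), M = 0, N = -3*sin(u)^3/Abs(sin(u)).
Assemble K = (LN − M²)/(EG − F²) = 1/9. At (u, v) = (2*pi/5, -pi/5): K = 1/9.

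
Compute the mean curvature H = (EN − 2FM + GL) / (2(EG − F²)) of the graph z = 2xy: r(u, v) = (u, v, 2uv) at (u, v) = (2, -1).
H = 16*sqrt(21)/441

With E = 4*v^2 + 1, F = 4*u*v, G = 4*u^2 + 1, L = 0, M = 2/sqrt(4*u^2 + 4*v^2 + 1), N = 0, assemble
  H = (EN − 2FM + GL) / (2(EG − F²)) = -8*u*v/(4*u^2 + 4*v^2 + 1)^(3/2).
At (u, v) = (2, -1): H = 16*sqrt(21)/441.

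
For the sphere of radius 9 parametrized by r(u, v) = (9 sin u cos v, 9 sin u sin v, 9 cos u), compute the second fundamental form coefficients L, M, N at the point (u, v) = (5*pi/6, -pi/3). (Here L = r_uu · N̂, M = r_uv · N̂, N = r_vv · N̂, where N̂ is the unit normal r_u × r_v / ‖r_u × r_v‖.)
L = -9;  M = 0;  N = -9/4

Compute the unit normal N̂(u, v) = (sin(u)^2*cos(v)/Abs(sin(u)), sin(u)^2*sin(v)/Abs(sin(u)), sin(2*u)/(2*Abs(sin(u)))), and the second partials r_uu, r_uv, r_vv. Take dot products:
  L(u, v) = r_uu · N̂ = -9*sin(u)/Abs(sin(u)),
  M(u, v) = r_uv · N̂ = 0,
  N(u, v) = r_vv · N̂ = -9*sin(u)^3/Abs(sin(u)).
Evaluating at (u, v) = (5*pi/6, -pi/3):
  L = -9, M = 0, N = -9/4.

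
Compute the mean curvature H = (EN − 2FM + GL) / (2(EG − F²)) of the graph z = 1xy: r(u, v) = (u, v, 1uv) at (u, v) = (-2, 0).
H = 0

With E = v^2 + 1, F = u*v, G = u^2 + 1, L = 0, M = 1/sqrt(u^2 + v^2 + 1), N = 0, assemble
  H = (EN − 2FM + GL) / (2(EG − F²)) = -u*v/(u^2 + v^2 + 1)^(3/2).
At (u, v) = (-2, 0): H = 0.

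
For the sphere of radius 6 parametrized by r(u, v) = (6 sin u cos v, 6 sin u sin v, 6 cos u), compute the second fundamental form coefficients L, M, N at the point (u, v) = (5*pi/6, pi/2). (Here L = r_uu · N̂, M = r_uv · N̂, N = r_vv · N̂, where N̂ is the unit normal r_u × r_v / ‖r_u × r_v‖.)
L = -6;  M = 0;  N = -3/2

Compute the unit normal N̂(u, v) = (sin(u)^2*cos(v)/Abs(sin(u)), sin(u)^2*sin(v)/Abs(sin(u)), sin(2*u)/(2*Abs(sin(u)))), and the second partials r_uu, r_uv, r_vv. Take dot products:
  L(u, v) = r_uu · N̂ = -6*sin(u)/Abs(sin(u)),
  M(u, v) = r_uv · N̂ = 0,
  N(u, v) = r_vv · N̂ = -6*sin(u)^3/Abs(sin(u)).
Evaluating at (u, v) = (5*pi/6, pi/2):
  L = -6, M = 0, N = -3/2.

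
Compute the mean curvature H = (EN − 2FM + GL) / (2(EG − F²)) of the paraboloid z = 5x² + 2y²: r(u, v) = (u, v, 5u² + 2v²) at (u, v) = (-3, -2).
H = 2127*sqrt(965)/931225

With E = 100*u^2 + 1, F = 40*u*v, G = 16*v^2 + 1, L = 10/sqrt(100*u^2 + 16*v^2 + 1), M = 0, N = 4/sqrt(100*u^2 + 16*v^2 + 1), assemble
  H = (EN − 2FM + GL) / (2(EG − F²)) = (200*u^2 + 80*v^2 + 7)/(100*u^2 + 16*v^2 + 1)^(3/2).
At (u, v) = (-3, -2): H = 2127*sqrt(965)/931225.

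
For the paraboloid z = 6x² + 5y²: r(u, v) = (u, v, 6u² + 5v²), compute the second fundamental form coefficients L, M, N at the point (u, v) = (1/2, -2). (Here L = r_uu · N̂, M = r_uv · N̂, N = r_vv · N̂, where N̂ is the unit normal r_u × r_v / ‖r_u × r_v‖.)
L = 12*sqrt(437)/437;  M = 0;  N = 10*sqrt(437)/437

Compute the unit normal N̂(u, v) = (-12*u/sqrt(144*u^2 + 100*v^2 + 1), -10*v/sqrt(144*u^2 + 100*v^2 + 1), 1/sqrt(144*u^2 + 100*v^2 + 1)), and the second partials r_uu, r_uv, r_vv. Take dot products:
  L(u, v) = r_uu · N̂ = 12/sqrt(144*u^2 + 100*v^2 + 1),
  M(u, v) = r_uv · N̂ = 0,
  N(u, v) = r_vv · N̂ = 10/sqrt(144*u^2 + 100*v^2 + 1).
Evaluating at (u, v) = (1/2, -2):
  L = 12*sqrt(437)/437, M = 0, N = 10*sqrt(437)/437.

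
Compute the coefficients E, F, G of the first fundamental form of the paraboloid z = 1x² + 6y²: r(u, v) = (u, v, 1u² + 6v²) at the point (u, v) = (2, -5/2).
E = 17;  F = -120;  G = 901

Partials: r_u = (1, 0, 2*u), r_v = (0, 1, 12*v). As functions of (u, v):
  E = r_u · r_u = 4*u^2 + 1,
  F = r_u · r_v = 24*u*v,
  G = r_v · r_v = 144*v^2 + 1.
Evaluating at (u, v) = (2, -5/2): E = 17, F = -120, G = 901.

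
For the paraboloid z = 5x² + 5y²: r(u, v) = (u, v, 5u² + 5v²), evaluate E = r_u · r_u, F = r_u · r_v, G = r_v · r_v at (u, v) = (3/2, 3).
E = 226;  F = 450;  G = 901

Partials: r_u = (1, 0, 10*u), r_v = (0, 1, 10*v). As functions of (u, v):
  E = r_u · r_u = 100*u^2 + 1,
  F = r_u · r_v = 100*u*v,
  G = r_v · r_v = 100*v^2 + 1.
Evaluating at (u, v) = (3/2, 3): E = 226, F = 450, G = 901.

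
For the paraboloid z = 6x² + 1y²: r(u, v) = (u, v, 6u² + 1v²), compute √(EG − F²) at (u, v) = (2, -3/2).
√(EG − F²)|_{(2, -3/2)} = sqrt(586)

E = 144*u^2 + 1, F = 24*u*v, G = 4*v^2 + 1; EG − F² = 144*u^2 + 4*v^2 + 1; √(EG − F²) = sqrt(144*u^2 + 4*v^2 + 1). At the given point: sqrt(586).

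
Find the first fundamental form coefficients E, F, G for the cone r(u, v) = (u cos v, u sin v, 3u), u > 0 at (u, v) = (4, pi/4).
E = 10;  F = 0;  G = 16

Partials: r_u = (cos(v), sin(v), 3), r_v = (-u*sin(v), u*cos(v), 0). As functions of (u, v):
  E = r_u · r_u = 10,
  F = r_u · r_v = 0,
  G = r_v · r_v = u^2.
Evaluating at (u, v) = (4, pi/4): E = 10, F = 0, G = 16.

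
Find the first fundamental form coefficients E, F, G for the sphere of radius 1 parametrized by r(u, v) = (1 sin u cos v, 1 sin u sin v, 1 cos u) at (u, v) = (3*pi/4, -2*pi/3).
E = 1;  F = 0;  G = 1/2

Partials: r_u = (cos(u)*cos(v), sin(v)*cos(u), -sin(u)), r_v = (-sin(u)*sin(v), sin(u)*cos(v), 0). As functions of (u, v):
  E = r_u · r_u = 1,
  F = r_u · r_v = 0,
  G = r_v · r_v = sin(u)^2.
Evaluating at (u, v) = (3*pi/4, -2*pi/3): E = 1, F = 0, G = 1/2.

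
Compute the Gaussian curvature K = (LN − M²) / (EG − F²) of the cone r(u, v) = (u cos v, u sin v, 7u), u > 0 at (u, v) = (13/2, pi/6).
K = 0

Coefficients of the first fundamental form: E = 50, F = 0, G = u^2.
Coefficients of the second fundamental form: L = 0, M = 0, N = 7*sqrt(2)*u^2/(10*Abs(u)).
Assemble K = (LN − M²)/(EG − F²) = 0. At (u, v) = (13/2, pi/6): K = 0.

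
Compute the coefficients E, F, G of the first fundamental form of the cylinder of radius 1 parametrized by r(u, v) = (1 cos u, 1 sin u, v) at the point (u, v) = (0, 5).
E = 1;  F = 0;  G = 1

Partials: r_u = (-sin(u), cos(u), 0), r_v = (0, 0, 1). As functions of (u, v):
  E = r_u · r_u = 1,
  F = r_u · r_v = 0,
  G = r_v · r_v = 1.
Evaluating at (u, v) = (0, 5): E = 1, F = 0, G = 1.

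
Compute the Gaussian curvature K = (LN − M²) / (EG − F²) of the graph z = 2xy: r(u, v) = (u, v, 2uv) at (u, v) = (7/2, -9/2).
K = -4/17161

Coefficients of the first fundamental form: E = 4*v^2 + 1, F = 4*u*v, G = 4*u^2 + 1.
Coefficients of the second fundamental form: L = 0, M = 2/sqrt(4*u^2 + 4*v^2 + 1), N = 0.
Assemble K = (LN − M²)/(EG − F²) = -4/(16*u^4 + 32*u^2*v^2 + 8*u^2 + 16*v^4 + 8*v^2 + 1). At (u, v) = (7/2, -9/2): K = -4/17161.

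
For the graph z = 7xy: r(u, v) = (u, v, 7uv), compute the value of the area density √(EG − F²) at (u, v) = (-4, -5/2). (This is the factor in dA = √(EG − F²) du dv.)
√(EG − F²)|_{(-4, -5/2)} = 3*sqrt(485)/2

E = 49*v^2 + 1, F = 49*u*v, G = 49*u^2 + 1, so EG − F² = 49*u^2 + 49*v^2 + 1. Taking the positive square root: √(EG − F²) = sqrt(49*u^2 + 49*v^2 + 1). At (u, v) = (-4, -5/2): 3*sqrt(485)/2.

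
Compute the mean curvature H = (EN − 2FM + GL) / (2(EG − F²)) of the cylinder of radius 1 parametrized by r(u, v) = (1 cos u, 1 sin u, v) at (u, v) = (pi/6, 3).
H = -1/2

With E = 1, F = 0, G = 1, L = -1, M = 0, N = 0, assemble
  H = (EN − 2FM + GL) / (2(EG − F²)) = -1/2.
At (u, v) = (pi/6, 3): H = -1/2.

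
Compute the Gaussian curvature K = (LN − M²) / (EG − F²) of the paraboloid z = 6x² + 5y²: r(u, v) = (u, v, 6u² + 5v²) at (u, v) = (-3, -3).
K = 120/4826809

Coefficients of the first fundamental form: E = 144*u^2 + 1, F = 120*u*v, G = 100*v^2 + 1.
Coefficients of the second fundamental form: L = 12/sqrt(144*u^2 + 100*v^2 + 1), M = 0, N = 10/sqrt(144*u^2 + 100*v^2 + 1).
Assemble K = (LN − M²)/(EG − F²) = 120/(20736*u^4 + 28800*u^2*v^2 + 288*u^2 + 10000*v^4 + 200*v^2 + 1). At (u, v) = (-3, -3): K = 120/4826809.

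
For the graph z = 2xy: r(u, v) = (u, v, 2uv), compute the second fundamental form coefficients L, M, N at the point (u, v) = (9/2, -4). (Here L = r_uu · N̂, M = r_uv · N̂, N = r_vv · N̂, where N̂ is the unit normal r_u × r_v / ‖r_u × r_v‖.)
L = 0;  M = sqrt(146)/73;  N = 0

Compute the unit normal N̂(u, v) = (-2*v/sqrt(4*u^2 + 4*v^2 + 1), -2*u/sqrt(4*u^2 + 4*v^2 + 1), 1/sqrt(4*u^2 + 4*v^2 + 1)), and the second partials r_uu, r_uv, r_vv. Take dot products:
  L(u, v) = r_uu · N̂ = 0,
  M(u, v) = r_uv · N̂ = 2/sqrt(4*u^2 + 4*v^2 + 1),
  N(u, v) = r_vv · N̂ = 0.
Evaluating at (u, v) = (9/2, -4):
  L = 0, M = sqrt(146)/73, N = 0.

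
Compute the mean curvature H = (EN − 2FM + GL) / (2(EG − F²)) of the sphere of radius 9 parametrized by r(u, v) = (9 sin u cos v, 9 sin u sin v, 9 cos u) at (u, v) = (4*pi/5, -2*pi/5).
H = -1/9

With E = 81, F = 0, G = 81*sin(u)^2, L = -9*sin(u)/Abs(sin(u)), M = 0, N = -9*sin(u)^3/Abs(sin(u)), assemble
  H = (EN − 2FM + GL) / (2(EG − F²)) = -sin(u)/(9*Abs(sin(u))).
At (u, v) = (4*pi/5, -2*pi/5): H = -1/9.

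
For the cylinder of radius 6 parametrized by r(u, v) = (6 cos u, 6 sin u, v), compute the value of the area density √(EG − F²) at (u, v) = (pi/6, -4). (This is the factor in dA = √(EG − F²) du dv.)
√(EG − F²)|_{(pi/6, -4)} = 6

E = 36, F = 0, G = 1, so EG − F² = 36. Taking the positive square root: √(EG − F²) = 6. At (u, v) = (pi/6, -4): 6.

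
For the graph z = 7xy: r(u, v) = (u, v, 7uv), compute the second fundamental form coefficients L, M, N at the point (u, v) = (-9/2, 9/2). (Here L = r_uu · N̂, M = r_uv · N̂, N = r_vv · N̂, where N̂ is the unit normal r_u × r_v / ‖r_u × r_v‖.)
L = 0;  M = 7*sqrt(22)/209;  N = 0

Compute the unit normal N̂(u, v) = (-7*v/sqrt(49*u^2 + 49*v^2 + 1), -7*u/sqrt(49*u^2 + 49*v^2 + 1), 1/sqrt(49*u^2 + 49*v^2 + 1)), and the second partials r_uu, r_uv, r_vv. Take dot products:
  L(u, v) = r_uu · N̂ = 0,
  M(u, v) = r_uv · N̂ = 7/sqrt(49*u^2 + 49*v^2 + 1),
  N(u, v) = r_vv · N̂ = 0.
Evaluating at (u, v) = (-9/2, 9/2):
  L = 0, M = 7*sqrt(22)/209, N = 0.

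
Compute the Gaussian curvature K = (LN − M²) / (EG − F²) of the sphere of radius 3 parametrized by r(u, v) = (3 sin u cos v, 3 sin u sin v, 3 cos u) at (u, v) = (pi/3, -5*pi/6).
K = 1/9

Coefficients of the first fundamental form: E = 9, F = 0, G = 9*sin(u)^2.
Coefficients of the second fundamental form: L = -3*sin(u)/Abs(sin(u)), M = 0, N = -3*sin(u)^3/Abs(sin(u)).
Assemble K = (LN − M²)/(EG − F²) = 1/9. At (u, v) = (pi/3, -5*pi/6): K = 1/9.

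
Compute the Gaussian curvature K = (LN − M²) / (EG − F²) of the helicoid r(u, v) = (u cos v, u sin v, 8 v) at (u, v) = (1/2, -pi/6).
K = -1024/66049

Coefficients of the first fundamental form: E = 1, F = 0, G = u^2 + 64.
Coefficients of the second fundamental form: L = 0, M = -8/sqrt(u^2 + 64), N = 0.
Assemble K = (LN − M²)/(EG − F²) = -64/(u^2 + 64)^2. At (u, v) = (1/2, -pi/6): K = -1024/66049.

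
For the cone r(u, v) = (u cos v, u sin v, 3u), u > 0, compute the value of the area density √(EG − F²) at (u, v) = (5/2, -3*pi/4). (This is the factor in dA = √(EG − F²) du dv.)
√(EG − F²)|_{(5/2, -3*pi/4)} = 5*sqrt(10)/2

E = 10, F = 0, G = u^2, so EG − F² = 10*u^2. Taking the positive square root: √(EG − F²) = sqrt(10)*Abs(u). At (u, v) = (5/2, -3*pi/4): 5*sqrt(10)/2.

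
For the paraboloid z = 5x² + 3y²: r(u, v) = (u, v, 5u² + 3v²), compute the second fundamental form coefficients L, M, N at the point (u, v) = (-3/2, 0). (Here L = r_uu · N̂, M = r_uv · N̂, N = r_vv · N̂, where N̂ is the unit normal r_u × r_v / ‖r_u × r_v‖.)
L = 5*sqrt(226)/113;  M = 0;  N = 3*sqrt(226)/113

Compute the unit normal N̂(u, v) = (-10*u/sqrt(100*u^2 + 36*v^2 + 1), -6*v/sqrt(100*u^2 + 36*v^2 + 1), 1/sqrt(100*u^2 + 36*v^2 + 1)), and the second partials r_uu, r_uv, r_vv. Take dot products:
  L(u, v) = r_uu · N̂ = 10/sqrt(100*u^2 + 36*v^2 + 1),
  M(u, v) = r_uv · N̂ = 0,
  N(u, v) = r_vv · N̂ = 6/sqrt(100*u^2 + 36*v^2 + 1).
Evaluating at (u, v) = (-3/2, 0):
  L = 5*sqrt(226)/113, M = 0, N = 3*sqrt(226)/113.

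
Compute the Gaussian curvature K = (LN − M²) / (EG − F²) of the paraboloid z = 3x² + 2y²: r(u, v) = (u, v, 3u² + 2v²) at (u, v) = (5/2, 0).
K = 6/12769

Coefficients of the first fundamental form: E = 36*u^2 + 1, F = 24*u*v, G = 16*v^2 + 1.
Coefficients of the second fundamental form: L = 6/sqrt(36*u^2 + 16*v^2 + 1), M = 0, N = 4/sqrt(36*u^2 + 16*v^2 + 1).
Assemble K = (LN − M²)/(EG − F²) = 24/(1296*u^4 + 1152*u^2*v^2 + 72*u^2 + 256*v^4 + 32*v^2 + 1). At (u, v) = (5/2, 0): K = 6/12769.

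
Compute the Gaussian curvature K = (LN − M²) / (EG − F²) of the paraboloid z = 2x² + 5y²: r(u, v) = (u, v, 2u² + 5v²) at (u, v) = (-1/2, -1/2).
K = 2/45

Coefficients of the first fundamental form: E = 16*u^2 + 1, F = 40*u*v, G = 100*v^2 + 1.
Coefficients of the second fundamental form: L = 4/sqrt(16*u^2 + 100*v^2 + 1), M = 0, N = 10/sqrt(16*u^2 + 100*v^2 + 1).
Assemble K = (LN − M²)/(EG − F²) = 40/(256*u^4 + 3200*u^2*v^2 + 32*u^2 + 10000*v^4 + 200*v^2 + 1). At (u, v) = (-1/2, -1/2): K = 2/45.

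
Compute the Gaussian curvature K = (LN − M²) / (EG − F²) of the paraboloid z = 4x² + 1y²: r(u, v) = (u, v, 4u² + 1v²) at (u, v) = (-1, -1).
K = 16/4761

Coefficients of the first fundamental form: E = 64*u^2 + 1, F = 16*u*v, G = 4*v^2 + 1.
Coefficients of the second fundamental form: L = 8/sqrt(64*u^2 + 4*v^2 + 1), M = 0, N = 2/sqrt(64*u^2 + 4*v^2 + 1).
Assemble K = (LN − M²)/(EG − F²) = 16/(4096*u^4 + 512*u^2*v^2 + 128*u^2 + 16*v^4 + 8*v^2 + 1). At (u, v) = (-1, -1): K = 16/4761.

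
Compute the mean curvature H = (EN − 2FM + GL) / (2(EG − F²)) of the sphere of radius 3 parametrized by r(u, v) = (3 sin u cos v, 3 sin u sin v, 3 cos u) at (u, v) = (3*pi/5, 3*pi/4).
H = -1/3

With E = 9, F = 0, G = 9*sin(u)^2, L = -3*sin(u)/Abs(sin(u)), M = 0, N = -3*sin(u)^3/Abs(sin(u)), assemble
  H = (EN − 2FM + GL) / (2(EG − F²)) = -sin(u)/(3*Abs(sin(u))).
At (u, v) = (3*pi/5, 3*pi/4): H = -1/3.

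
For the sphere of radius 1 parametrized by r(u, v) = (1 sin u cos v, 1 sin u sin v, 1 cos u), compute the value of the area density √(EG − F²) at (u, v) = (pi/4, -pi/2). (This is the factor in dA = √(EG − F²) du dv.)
√(EG − F²)|_{(pi/4, -pi/2)} = sqrt(2)/2

E = 1, F = 0, G = sin(u)^2, so EG − F² = sin(u)^2. Taking the positive square root: √(EG − F²) = Abs(sin(u)). At (u, v) = (pi/4, -pi/2): sqrt(2)/2.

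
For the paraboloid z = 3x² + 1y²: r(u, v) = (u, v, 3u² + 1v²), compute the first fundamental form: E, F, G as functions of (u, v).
E = 36*u^2 + 1;  F = 12*u*v;  G = 4*v^2 + 1

Compute partials: r_u = (1, 0, 6*u), r_v = (0, 1, 2*v). Then
  E = r_u · r_u = 36*u^2 + 1,
  F = r_u · r_v = 12*u*v,
  G = r_v · r_v = 4*v^2 + 1.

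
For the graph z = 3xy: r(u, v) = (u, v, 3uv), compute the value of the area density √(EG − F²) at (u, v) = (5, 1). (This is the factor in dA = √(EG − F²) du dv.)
√(EG − F²)|_{(5, 1)} = sqrt(235)

E = 9*v^2 + 1, F = 9*u*v, G = 9*u^2 + 1, so EG − F² = 9*u^2 + 9*v^2 + 1. Taking the positive square root: √(EG − F²) = sqrt(9*u^2 + 9*v^2 + 1). At (u, v) = (5, 1): sqrt(235).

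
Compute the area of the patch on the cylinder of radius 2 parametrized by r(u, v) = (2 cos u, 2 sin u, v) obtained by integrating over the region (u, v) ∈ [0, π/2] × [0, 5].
Area = 5*pi

Area = ∫∫ √(EG − F²) du dv with √(EG − F²) = 2. Integrating over [0, π/2] × [0, 5] gives 5*pi.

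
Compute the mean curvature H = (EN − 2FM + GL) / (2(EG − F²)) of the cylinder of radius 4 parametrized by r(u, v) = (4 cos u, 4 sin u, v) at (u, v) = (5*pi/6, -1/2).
H = -1/8

With E = 16, F = 0, G = 1, L = -4, M = 0, N = 0, assemble
  H = (EN − 2FM + GL) / (2(EG − F²)) = -1/8.
At (u, v) = (5*pi/6, -1/2): H = -1/8.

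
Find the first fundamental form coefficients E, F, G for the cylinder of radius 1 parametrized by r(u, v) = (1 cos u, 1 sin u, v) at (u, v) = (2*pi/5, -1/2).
E = 1;  F = 0;  G = 1

Partials: r_u = (-sin(u), cos(u), 0), r_v = (0, 0, 1). As functions of (u, v):
  E = r_u · r_u = 1,
  F = r_u · r_v = 0,
  G = r_v · r_v = 1.
Evaluating at (u, v) = (2*pi/5, -1/2): E = 1, F = 0, G = 1.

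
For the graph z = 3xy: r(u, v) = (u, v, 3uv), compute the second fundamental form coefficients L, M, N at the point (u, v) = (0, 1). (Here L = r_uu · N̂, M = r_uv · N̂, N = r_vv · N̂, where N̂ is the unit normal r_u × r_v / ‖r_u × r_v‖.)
L = 0;  M = 3*sqrt(10)/10;  N = 0

Compute the unit normal N̂(u, v) = (-3*v/sqrt(9*u^2 + 9*v^2 + 1), -3*u/sqrt(9*u^2 + 9*v^2 + 1), 1/sqrt(9*u^2 + 9*v^2 + 1)), and the second partials r_uu, r_uv, r_vv. Take dot products:
  L(u, v) = r_uu · N̂ = 0,
  M(u, v) = r_uv · N̂ = 3/sqrt(9*u^2 + 9*v^2 + 1),
  N(u, v) = r_vv · N̂ = 0.
Evaluating at (u, v) = (0, 1):
  L = 0, M = 3*sqrt(10)/10, N = 0.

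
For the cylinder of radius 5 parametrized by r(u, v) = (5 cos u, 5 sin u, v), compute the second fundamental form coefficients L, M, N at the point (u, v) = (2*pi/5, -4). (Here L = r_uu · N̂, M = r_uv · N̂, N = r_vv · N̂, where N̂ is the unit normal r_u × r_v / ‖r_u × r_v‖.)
L = -5;  M = 0;  N = 0

Compute the unit normal N̂(u, v) = (cos(u), sin(u), 0), and the second partials r_uu, r_uv, r_vv. Take dot products:
  L(u, v) = r_uu · N̂ = -5,
  M(u, v) = r_uv · N̂ = 0,
  N(u, v) = r_vv · N̂ = 0.
Evaluating at (u, v) = (2*pi/5, -4):
  L = -5, M = 0, N = 0.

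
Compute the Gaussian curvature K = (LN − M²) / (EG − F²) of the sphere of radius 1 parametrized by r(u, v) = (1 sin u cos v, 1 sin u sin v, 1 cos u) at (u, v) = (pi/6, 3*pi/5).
K = 1

Coefficients of the first fundamental form: E = 1, F = 0, G = sin(u)^2.
Coefficients of the second fundamental form: L = -sin(u)/Abs(sin(u)), M = 0, N = -sin(u)^3/Abs(sin(u)).
Assemble K = (LN − M²)/(EG − F²) = 1. At (u, v) = (pi/6, 3*pi/5): K = 1.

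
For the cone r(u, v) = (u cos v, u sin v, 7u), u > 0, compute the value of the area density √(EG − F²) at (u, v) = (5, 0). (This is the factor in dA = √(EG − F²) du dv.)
√(EG − F²)|_{(5, 0)} = 25*sqrt(2)

E = 50, F = 0, G = u^2, so EG − F² = 50*u^2. Taking the positive square root: √(EG − F²) = 5*sqrt(2)*Abs(u). At (u, v) = (5, 0): 25*sqrt(2).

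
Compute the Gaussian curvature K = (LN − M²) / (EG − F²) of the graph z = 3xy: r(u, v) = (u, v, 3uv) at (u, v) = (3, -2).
K = -9/13924

Coefficients of the first fundamental form: E = 9*v^2 + 1, F = 9*u*v, G = 9*u^2 + 1.
Coefficients of the second fundamental form: L = 0, M = 3/sqrt(9*u^2 + 9*v^2 + 1), N = 0.
Assemble K = (LN − M²)/(EG − F²) = -9/(81*u^4 + 162*u^2*v^2 + 18*u^2 + 81*v^4 + 18*v^2 + 1). At (u, v) = (3, -2): K = -9/13924.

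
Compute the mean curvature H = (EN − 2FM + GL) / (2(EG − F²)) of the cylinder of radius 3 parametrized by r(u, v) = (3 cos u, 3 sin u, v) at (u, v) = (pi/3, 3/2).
H = -1/6

With E = 9, F = 0, G = 1, L = -3, M = 0, N = 0, assemble
  H = (EN − 2FM + GL) / (2(EG − F²)) = -1/6.
At (u, v) = (pi/3, 3/2): H = -1/6.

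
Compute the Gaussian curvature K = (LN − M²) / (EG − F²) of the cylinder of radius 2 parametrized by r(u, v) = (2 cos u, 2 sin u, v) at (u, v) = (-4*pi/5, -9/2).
K = 0

Coefficients of the first fundamental form: E = 4, F = 0, G = 1.
Coefficients of the second fundamental form: L = -2, M = 0, N = 0.
Assemble K = (LN − M²)/(EG − F²) = 0. At (u, v) = (-4*pi/5, -9/2): K = 0.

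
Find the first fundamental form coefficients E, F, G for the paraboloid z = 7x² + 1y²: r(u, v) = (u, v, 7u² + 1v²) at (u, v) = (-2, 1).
E = 785;  F = -56;  G = 5

Partials: r_u = (1, 0, 14*u), r_v = (0, 1, 2*v). As functions of (u, v):
  E = r_u · r_u = 196*u^2 + 1,
  F = r_u · r_v = 28*u*v,
  G = r_v · r_v = 4*v^2 + 1.
Evaluating at (u, v) = (-2, 1): E = 785, F = -56, G = 5.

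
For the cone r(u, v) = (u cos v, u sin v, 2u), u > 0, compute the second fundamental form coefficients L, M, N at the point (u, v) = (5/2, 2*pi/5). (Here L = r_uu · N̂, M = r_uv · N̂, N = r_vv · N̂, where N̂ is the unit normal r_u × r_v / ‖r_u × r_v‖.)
L = 0;  M = 0;  N = sqrt(5)

Compute the unit normal N̂(u, v) = (-2*sqrt(5)*u*cos(v)/(5*Abs(u)), -2*sqrt(5)*u*sin(v)/(5*Abs(u)), sqrt(5)*u/(5*Abs(u))), and the second partials r_uu, r_uv, r_vv. Take dot products:
  L(u, v) = r_uu · N̂ = 0,
  M(u, v) = r_uv · N̂ = 0,
  N(u, v) = r_vv · N̂ = 2*sqrt(5)*u^2/(5*Abs(u)).
Evaluating at (u, v) = (5/2, 2*pi/5):
  L = 0, M = 0, N = sqrt(5).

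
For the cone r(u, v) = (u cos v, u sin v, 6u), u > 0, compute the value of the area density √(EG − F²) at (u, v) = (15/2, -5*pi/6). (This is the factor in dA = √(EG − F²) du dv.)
√(EG − F²)|_{(15/2, -5*pi/6)} = 15*sqrt(37)/2

E = 37, F = 0, G = u^2, so EG − F² = 37*u^2. Taking the positive square root: √(EG − F²) = sqrt(37)*Abs(u). At (u, v) = (15/2, -5*pi/6): 15*sqrt(37)/2.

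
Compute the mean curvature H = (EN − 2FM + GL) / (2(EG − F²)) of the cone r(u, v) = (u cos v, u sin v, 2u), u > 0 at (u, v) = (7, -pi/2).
H = sqrt(5)/35

With E = 5, F = 0, G = u^2, L = 0, M = 0, N = 2*sqrt(5)*u^2/(5*Abs(u)), assemble
  H = (EN − 2FM + GL) / (2(EG − F²)) = sqrt(5)/(5*Abs(u)).
At (u, v) = (7, -pi/2): H = sqrt(5)/35.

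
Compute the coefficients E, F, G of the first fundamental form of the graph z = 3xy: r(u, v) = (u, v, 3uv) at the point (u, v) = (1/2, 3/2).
E = 85/4;  F = 27/4;  G = 13/4

Partials: r_u = (1, 0, 3*v), r_v = (0, 1, 3*u). As functions of (u, v):
  E = r_u · r_u = 9*v^2 + 1,
  F = r_u · r_v = 9*u*v,
  G = r_v · r_v = 9*u^2 + 1.
Evaluating at (u, v) = (1/2, 3/2): E = 85/4, F = 27/4, G = 13/4.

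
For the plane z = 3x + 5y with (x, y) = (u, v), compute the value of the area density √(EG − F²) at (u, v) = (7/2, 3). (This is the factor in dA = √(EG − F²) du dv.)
√(EG − F²)|_{(7/2, 3)} = sqrt(35)

E = 10, F = 15, G = 26, so EG − F² = 35. Taking the positive square root: √(EG − F²) = sqrt(35). At (u, v) = (7/2, 3): sqrt(35).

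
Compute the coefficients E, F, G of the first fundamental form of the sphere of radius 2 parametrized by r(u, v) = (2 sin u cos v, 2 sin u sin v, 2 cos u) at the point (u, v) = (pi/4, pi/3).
E = 4;  F = 0;  G = 2

Partials: r_u = (2*cos(u)*cos(v), 2*sin(v)*cos(u), -2*sin(u)), r_v = (-2*sin(u)*sin(v), 2*sin(u)*cos(v), 0). As functions of (u, v):
  E = r_u · r_u = 4,
  F = r_u · r_v = 0,
  G = r_v · r_v = 4*sin(u)^2.
Evaluating at (u, v) = (pi/4, pi/3): E = 4, F = 0, G = 2.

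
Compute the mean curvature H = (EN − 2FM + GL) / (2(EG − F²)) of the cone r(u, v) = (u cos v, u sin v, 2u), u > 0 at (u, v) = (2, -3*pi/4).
H = sqrt(5)/10

With E = 5, F = 0, G = u^2, L = 0, M = 0, N = 2*sqrt(5)*u^2/(5*Abs(u)), assemble
  H = (EN − 2FM + GL) / (2(EG − F²)) = sqrt(5)/(5*Abs(u)).
At (u, v) = (2, -3*pi/4): H = sqrt(5)/10.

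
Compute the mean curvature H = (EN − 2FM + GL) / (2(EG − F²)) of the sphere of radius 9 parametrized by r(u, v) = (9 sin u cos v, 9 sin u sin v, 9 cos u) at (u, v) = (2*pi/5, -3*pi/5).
H = -1/9

With E = 81, F = 0, G = 81*sin(u)^2, L = -9*sin(u)/Abs(sin(u)), M = 0, N = -9*sin(u)^3/Abs(sin(u)), assemble
  H = (EN − 2FM + GL) / (2(EG − F²)) = -sin(u)/(9*Abs(sin(u))).
At (u, v) = (2*pi/5, -3*pi/5): H = -1/9.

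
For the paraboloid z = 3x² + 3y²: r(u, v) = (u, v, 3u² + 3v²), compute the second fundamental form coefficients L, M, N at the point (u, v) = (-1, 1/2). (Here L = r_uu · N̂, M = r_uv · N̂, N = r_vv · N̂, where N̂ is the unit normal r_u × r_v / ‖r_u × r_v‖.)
L = 3*sqrt(46)/23;  M = 0;  N = 3*sqrt(46)/23

Compute the unit normal N̂(u, v) = (-6*u/sqrt(36*u^2 + 36*v^2 + 1), -6*v/sqrt(36*u^2 + 36*v^2 + 1), 1/sqrt(36*u^2 + 36*v^2 + 1)), and the second partials r_uu, r_uv, r_vv. Take dot products:
  L(u, v) = r_uu · N̂ = 6/sqrt(36*u^2 + 36*v^2 + 1),
  M(u, v) = r_uv · N̂ = 0,
  N(u, v) = r_vv · N̂ = 6/sqrt(36*u^2 + 36*v^2 + 1).
Evaluating at (u, v) = (-1, 1/2):
  L = 3*sqrt(46)/23, M = 0, N = 3*sqrt(46)/23.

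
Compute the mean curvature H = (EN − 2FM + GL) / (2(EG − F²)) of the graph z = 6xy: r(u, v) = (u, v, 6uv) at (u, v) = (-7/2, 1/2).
H = 378*sqrt(451)/203401

With E = 36*v^2 + 1, F = 36*u*v, G = 36*u^2 + 1, L = 0, M = 6/sqrt(36*u^2 + 36*v^2 + 1), N = 0, assemble
  H = (EN − 2FM + GL) / (2(EG − F²)) = -216*u*v/(36*u^2 + 36*v^2 + 1)^(3/2).
At (u, v) = (-7/2, 1/2): H = 378*sqrt(451)/203401.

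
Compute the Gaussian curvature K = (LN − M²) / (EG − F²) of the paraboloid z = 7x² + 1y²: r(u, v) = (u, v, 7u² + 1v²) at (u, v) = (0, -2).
K = 28/289

Coefficients of the first fundamental form: E = 196*u^2 + 1, F = 28*u*v, G = 4*v^2 + 1.
Coefficients of the second fundamental form: L = 14/sqrt(196*u^2 + 4*v^2 + 1), M = 0, N = 2/sqrt(196*u^2 + 4*v^2 + 1).
Assemble K = (LN − M²)/(EG − F²) = 28/(38416*u^4 + 1568*u^2*v^2 + 392*u^2 + 16*v^4 + 8*v^2 + 1). At (u, v) = (0, -2): K = 28/289.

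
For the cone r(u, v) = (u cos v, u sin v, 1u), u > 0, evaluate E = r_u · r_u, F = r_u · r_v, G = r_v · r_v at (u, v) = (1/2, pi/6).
E = 2;  F = 0;  G = 1/4

Partials: r_u = (cos(v), sin(v), 1), r_v = (-u*sin(v), u*cos(v), 0). As functions of (u, v):
  E = r_u · r_u = 2,
  F = r_u · r_v = 0,
  G = r_v · r_v = u^2.
Evaluating at (u, v) = (1/2, pi/6): E = 2, F = 0, G = 1/4.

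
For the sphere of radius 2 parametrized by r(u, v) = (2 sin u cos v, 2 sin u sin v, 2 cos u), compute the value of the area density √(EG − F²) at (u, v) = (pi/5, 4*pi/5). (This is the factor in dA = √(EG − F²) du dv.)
√(EG − F²)|_{(pi/5, 4*pi/5)} = sqrt(10 - 2*sqrt(5))

E = 4, F = 0, G = 4*sin(u)^2, so EG − F² = 16*sin(u)^2. Taking the positive square root: √(EG − F²) = 4*Abs(sin(u)). At (u, v) = (pi/5, 4*pi/5): sqrt(10 - 2*sqrt(5)).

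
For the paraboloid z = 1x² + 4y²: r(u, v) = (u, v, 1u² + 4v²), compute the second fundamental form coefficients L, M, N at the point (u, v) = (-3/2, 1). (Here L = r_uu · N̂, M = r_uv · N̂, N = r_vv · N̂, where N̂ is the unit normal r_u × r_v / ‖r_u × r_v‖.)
L = sqrt(74)/37;  M = 0;  N = 4*sqrt(74)/37

Compute the unit normal N̂(u, v) = (-2*u/sqrt(4*u^2 + 64*v^2 + 1), -8*v/sqrt(4*u^2 + 64*v^2 + 1), 1/sqrt(4*u^2 + 64*v^2 + 1)), and the second partials r_uu, r_uv, r_vv. Take dot products:
  L(u, v) = r_uu · N̂ = 2/sqrt(4*u^2 + 64*v^2 + 1),
  M(u, v) = r_uv · N̂ = 0,
  N(u, v) = r_vv · N̂ = 8/sqrt(4*u^2 + 64*v^2 + 1).
Evaluating at (u, v) = (-3/2, 1):
  L = sqrt(74)/37, M = 0, N = 4*sqrt(74)/37.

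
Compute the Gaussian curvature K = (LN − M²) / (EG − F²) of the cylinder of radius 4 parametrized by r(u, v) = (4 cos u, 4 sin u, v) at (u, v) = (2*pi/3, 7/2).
K = 0

Coefficients of the first fundamental form: E = 16, F = 0, G = 1.
Coefficients of the second fundamental form: L = -4, M = 0, N = 0.
Assemble K = (LN − M²)/(EG − F²) = 0. At (u, v) = (2*pi/3, 7/2): K = 0.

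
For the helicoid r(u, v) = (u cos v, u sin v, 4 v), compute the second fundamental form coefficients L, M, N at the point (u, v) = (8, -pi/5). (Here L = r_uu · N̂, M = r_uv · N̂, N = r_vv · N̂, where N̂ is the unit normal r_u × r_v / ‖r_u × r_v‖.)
L = 0;  M = -sqrt(5)/5;  N = 0

Compute the unit normal N̂(u, v) = (4*sin(v)/sqrt(u^2 + 16), -4*cos(v)/sqrt(u^2 + 16), u/sqrt(u^2 + 16)), and the second partials r_uu, r_uv, r_vv. Take dot products:
  L(u, v) = r_uu · N̂ = 0,
  M(u, v) = r_uv · N̂ = -4/sqrt(u^2 + 16),
  N(u, v) = r_vv · N̂ = 0.
Evaluating at (u, v) = (8, -pi/5):
  L = 0, M = -sqrt(5)/5, N = 0.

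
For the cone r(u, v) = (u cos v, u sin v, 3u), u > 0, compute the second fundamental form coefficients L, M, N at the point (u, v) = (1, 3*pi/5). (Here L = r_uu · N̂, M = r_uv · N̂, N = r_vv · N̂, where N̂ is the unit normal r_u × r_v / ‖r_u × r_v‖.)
L = 0;  M = 0;  N = 3*sqrt(10)/10

Compute the unit normal N̂(u, v) = (-3*sqrt(10)*u*cos(v)/(10*Abs(u)), -3*sqrt(10)*u*sin(v)/(10*Abs(u)), sqrt(10)*u/(10*Abs(u))), and the second partials r_uu, r_uv, r_vv. Take dot products:
  L(u, v) = r_uu · N̂ = 0,
  M(u, v) = r_uv · N̂ = 0,
  N(u, v) = r_vv · N̂ = 3*sqrt(10)*u^2/(10*Abs(u)).
Evaluating at (u, v) = (1, 3*pi/5):
  L = 0, M = 0, N = 3*sqrt(10)/10.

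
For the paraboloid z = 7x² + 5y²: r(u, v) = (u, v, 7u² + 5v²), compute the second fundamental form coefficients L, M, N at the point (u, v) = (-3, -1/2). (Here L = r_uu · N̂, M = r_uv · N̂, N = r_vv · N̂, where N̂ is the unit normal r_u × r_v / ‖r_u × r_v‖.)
L = 7*sqrt(1790)/895;  M = 0;  N = sqrt(1790)/179

Compute the unit normal N̂(u, v) = (-14*u/sqrt(196*u^2 + 100*v^2 + 1), -10*v/sqrt(196*u^2 + 100*v^2 + 1), 1/sqrt(196*u^2 + 100*v^2 + 1)), and the second partials r_uu, r_uv, r_vv. Take dot products:
  L(u, v) = r_uu · N̂ = 14/sqrt(196*u^2 + 100*v^2 + 1),
  M(u, v) = r_uv · N̂ = 0,
  N(u, v) = r_vv · N̂ = 10/sqrt(196*u^2 + 100*v^2 + 1).
Evaluating at (u, v) = (-3, -1/2):
  L = 7*sqrt(1790)/895, M = 0, N = sqrt(1790)/179.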